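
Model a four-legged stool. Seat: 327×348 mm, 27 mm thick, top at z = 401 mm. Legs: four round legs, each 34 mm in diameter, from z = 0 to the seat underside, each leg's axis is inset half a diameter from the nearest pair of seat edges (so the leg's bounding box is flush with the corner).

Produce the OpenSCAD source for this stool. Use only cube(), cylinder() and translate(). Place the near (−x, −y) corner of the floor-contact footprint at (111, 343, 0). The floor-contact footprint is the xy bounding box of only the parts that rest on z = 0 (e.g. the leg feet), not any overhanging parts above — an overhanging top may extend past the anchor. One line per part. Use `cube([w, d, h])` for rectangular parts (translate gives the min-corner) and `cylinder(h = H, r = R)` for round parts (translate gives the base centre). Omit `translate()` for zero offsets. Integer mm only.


// leg_h = 401 - 27 = 374
translate([111, 343, 374]) cube([327, 348, 27]);
translate([128, 360, 0]) cylinder(h = 374, r = 17);
translate([421, 360, 0]) cylinder(h = 374, r = 17);
translate([128, 674, 0]) cylinder(h = 374, r = 17);
translate([421, 674, 0]) cylinder(h = 374, r = 17);


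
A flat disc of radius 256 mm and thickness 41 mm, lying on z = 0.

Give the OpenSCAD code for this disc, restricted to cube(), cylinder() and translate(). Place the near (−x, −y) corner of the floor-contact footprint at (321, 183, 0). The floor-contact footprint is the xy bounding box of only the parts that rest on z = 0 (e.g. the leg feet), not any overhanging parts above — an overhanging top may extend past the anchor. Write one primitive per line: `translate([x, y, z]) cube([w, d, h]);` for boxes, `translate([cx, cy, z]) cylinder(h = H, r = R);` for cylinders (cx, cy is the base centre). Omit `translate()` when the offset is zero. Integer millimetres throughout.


translate([577, 439, 0]) cylinder(h = 41, r = 256);


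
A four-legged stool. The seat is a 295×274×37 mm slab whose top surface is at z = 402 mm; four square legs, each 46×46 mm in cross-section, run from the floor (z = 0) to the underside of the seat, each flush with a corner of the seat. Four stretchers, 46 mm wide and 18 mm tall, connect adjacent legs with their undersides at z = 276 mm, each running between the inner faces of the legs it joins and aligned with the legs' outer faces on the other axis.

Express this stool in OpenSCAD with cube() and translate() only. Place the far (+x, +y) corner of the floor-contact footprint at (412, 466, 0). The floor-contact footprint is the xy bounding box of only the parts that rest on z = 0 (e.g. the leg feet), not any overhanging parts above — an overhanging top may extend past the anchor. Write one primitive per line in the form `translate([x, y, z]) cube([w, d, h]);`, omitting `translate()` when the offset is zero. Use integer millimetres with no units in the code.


// leg_h = 402 - 37 = 365
// stretcher span = 295 - 2*46 = 203
translate([117, 192, 365]) cube([295, 274, 37]);
translate([117, 192, 0]) cube([46, 46, 365]);
translate([366, 192, 0]) cube([46, 46, 365]);
translate([117, 420, 0]) cube([46, 46, 365]);
translate([366, 420, 0]) cube([46, 46, 365]);
translate([163, 192, 276]) cube([203, 46, 18]);
translate([163, 420, 276]) cube([203, 46, 18]);
translate([117, 238, 276]) cube([46, 182, 18]);
translate([366, 238, 276]) cube([46, 182, 18]);


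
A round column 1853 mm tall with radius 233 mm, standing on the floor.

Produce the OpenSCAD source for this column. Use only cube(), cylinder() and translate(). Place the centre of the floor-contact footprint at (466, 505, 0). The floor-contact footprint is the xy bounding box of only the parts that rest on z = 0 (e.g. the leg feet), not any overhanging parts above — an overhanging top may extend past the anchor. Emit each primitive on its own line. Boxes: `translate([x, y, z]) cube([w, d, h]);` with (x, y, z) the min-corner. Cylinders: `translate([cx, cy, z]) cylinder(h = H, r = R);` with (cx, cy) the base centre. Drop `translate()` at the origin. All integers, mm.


translate([466, 505, 0]) cylinder(h = 1853, r = 233);


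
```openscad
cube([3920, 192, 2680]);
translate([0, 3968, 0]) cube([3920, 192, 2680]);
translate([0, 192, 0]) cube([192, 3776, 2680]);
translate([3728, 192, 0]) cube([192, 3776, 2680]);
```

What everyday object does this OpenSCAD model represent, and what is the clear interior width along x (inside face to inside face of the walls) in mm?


A house (or room) frame. The interior width is 3536 mm.

Four 2680 mm walls enclosing a rectangle with no floor or roof — a room or house frame. Outside width is 3920 mm and wall thickness is 192 mm, so the interior width is 3920 − 2 × 192 = 3536 mm.


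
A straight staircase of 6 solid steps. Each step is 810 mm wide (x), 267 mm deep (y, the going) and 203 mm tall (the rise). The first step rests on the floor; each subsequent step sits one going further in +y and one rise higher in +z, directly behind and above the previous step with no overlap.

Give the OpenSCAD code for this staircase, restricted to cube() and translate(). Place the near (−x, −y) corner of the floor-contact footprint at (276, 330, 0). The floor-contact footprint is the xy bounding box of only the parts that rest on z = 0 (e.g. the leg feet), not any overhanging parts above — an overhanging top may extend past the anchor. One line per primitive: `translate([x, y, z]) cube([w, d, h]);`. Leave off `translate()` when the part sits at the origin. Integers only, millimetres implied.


translate([276, 330, 0]) cube([810, 267, 203]);
translate([276, 597, 203]) cube([810, 267, 203]);
translate([276, 864, 406]) cube([810, 267, 203]);
translate([276, 1131, 609]) cube([810, 267, 203]);
translate([276, 1398, 812]) cube([810, 267, 203]);
translate([276, 1665, 1015]) cube([810, 267, 203]);


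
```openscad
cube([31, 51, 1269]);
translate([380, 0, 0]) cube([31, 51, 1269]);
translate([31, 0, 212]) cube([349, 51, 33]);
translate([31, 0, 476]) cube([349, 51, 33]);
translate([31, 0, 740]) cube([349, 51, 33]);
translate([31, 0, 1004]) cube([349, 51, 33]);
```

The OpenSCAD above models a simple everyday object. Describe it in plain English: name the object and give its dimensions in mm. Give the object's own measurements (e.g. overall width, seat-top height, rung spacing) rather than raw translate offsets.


A straight ladder. Two 31×51 mm vertical rails, 1269 mm tall, stand 411 mm apart (outside-to-outside) with their front faces coplanar on the −y side. 4 rungs, each 51 mm deep and 33 mm tall, span between the inner faces of the rails, front faces flush with the rails. The lowest rung's underside is at z = 212 mm and rungs are spaced 264 mm apart (underside to underside).


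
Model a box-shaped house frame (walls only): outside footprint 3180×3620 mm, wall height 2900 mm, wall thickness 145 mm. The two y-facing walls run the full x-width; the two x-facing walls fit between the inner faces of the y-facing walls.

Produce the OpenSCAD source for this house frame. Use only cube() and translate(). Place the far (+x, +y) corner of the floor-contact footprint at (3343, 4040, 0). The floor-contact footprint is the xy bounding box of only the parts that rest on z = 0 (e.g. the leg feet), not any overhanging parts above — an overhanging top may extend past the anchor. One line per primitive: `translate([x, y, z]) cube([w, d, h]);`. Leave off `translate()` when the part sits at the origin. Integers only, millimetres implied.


translate([163, 420, 0]) cube([3180, 145, 2900]);
translate([163, 3895, 0]) cube([3180, 145, 2900]);
translate([163, 565, 0]) cube([145, 3330, 2900]);
translate([3198, 565, 0]) cube([145, 3330, 2900]);


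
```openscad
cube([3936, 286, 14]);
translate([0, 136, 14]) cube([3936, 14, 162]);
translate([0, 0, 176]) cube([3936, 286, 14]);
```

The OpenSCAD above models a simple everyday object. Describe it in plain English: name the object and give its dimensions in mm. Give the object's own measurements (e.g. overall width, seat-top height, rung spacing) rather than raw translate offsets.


An I-beam lying along x, 3936 mm long. Overall section height 190 mm. Two flanges 286 mm wide (y) and 14 mm thick, one on the floor and one at the top; a web 14 mm thick runs between them, centred on the flange width.


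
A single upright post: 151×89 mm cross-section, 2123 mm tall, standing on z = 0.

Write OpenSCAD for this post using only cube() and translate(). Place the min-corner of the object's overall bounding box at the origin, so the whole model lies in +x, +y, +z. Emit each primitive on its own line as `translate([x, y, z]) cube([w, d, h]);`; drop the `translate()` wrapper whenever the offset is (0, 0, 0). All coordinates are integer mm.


cube([151, 89, 2123]);


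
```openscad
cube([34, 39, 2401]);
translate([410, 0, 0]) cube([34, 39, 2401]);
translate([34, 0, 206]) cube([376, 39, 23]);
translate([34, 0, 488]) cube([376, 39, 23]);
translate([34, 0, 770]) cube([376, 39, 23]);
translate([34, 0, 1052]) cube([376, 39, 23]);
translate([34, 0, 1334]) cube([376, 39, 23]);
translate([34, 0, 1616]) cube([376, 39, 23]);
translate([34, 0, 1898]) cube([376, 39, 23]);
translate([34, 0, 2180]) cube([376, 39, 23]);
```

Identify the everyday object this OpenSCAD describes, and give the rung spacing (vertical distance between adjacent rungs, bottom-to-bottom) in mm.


A ladder. The rung spacing is 282 mm.

Two tall 34×39 posts with 8 short bars between them — a ladder. Adjacent rungs sit at z = 206 and z = 488, so the spacing is 488 − 206 = 282 mm.


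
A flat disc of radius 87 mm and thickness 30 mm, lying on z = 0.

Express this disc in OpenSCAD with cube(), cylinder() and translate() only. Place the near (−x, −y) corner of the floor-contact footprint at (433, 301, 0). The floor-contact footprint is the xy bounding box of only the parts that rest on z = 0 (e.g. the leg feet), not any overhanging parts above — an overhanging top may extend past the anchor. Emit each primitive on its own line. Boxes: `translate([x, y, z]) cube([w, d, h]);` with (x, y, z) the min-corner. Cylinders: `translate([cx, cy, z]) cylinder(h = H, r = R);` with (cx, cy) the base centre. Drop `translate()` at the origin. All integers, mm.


translate([520, 388, 0]) cylinder(h = 30, r = 87);


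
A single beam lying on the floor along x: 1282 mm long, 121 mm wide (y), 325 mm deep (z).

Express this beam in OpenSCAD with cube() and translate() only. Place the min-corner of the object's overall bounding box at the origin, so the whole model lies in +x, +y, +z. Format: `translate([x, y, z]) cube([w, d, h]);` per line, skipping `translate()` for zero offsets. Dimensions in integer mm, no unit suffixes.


cube([1282, 121, 325]);


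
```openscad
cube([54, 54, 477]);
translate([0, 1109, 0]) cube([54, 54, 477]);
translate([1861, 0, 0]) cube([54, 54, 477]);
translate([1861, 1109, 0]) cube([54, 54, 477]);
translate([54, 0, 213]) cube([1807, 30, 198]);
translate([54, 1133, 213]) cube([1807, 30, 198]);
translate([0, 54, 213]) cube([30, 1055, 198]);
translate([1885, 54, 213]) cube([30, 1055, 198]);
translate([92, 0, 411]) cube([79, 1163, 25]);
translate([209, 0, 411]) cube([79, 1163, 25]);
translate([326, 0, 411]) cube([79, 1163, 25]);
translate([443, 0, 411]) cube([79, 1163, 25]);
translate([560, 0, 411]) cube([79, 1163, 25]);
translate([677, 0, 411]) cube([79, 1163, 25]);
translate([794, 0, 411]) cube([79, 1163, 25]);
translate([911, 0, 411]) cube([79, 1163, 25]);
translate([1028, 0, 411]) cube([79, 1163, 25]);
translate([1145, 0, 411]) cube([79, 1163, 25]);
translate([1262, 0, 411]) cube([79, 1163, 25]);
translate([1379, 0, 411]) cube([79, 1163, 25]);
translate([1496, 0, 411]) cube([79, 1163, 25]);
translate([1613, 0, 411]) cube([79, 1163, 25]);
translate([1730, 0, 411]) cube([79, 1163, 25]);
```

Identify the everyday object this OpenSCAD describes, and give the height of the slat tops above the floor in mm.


A bed frame. The slat-top height is 436 mm.

Four posts, four rails, and a row of slats — a bed frame. Slats sit on the rails at z = 213 + 198 = 411; with slat thickness 25, the top is 436 mm.


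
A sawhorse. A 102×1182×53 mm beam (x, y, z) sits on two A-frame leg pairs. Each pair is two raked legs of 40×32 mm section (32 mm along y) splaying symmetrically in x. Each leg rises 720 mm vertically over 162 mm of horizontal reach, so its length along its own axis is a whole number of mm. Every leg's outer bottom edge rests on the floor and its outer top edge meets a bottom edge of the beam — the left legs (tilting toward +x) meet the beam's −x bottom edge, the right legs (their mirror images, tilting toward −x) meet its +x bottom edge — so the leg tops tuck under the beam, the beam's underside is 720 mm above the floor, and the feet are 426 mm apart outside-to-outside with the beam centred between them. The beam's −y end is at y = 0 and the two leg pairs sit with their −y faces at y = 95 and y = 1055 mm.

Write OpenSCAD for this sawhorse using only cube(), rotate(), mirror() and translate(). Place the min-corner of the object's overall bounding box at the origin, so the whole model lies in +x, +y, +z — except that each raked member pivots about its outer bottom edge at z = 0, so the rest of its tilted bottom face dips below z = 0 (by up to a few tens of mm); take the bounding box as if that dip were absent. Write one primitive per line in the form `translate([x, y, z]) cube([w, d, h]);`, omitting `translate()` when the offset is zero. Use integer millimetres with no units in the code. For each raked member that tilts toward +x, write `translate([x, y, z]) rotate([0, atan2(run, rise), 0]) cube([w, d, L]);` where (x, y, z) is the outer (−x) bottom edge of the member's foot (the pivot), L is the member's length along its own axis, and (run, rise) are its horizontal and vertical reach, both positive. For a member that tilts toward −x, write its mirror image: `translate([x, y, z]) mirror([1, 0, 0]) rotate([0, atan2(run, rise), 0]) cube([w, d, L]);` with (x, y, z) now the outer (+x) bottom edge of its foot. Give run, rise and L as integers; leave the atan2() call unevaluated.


translate([162, 0, 720]) cube([102, 1182, 53]);
translate([0, 95, 0]) rotate([0, atan2(162, 720), 0]) cube([40, 32, 738]);
translate([426, 95, 0]) mirror([1, 0, 0]) rotate([0, atan2(162, 720), 0]) cube([40, 32, 738]);
translate([0, 1055, 0]) rotate([0, atan2(162, 720), 0]) cube([40, 32, 738]);
translate([426, 1055, 0]) mirror([1, 0, 0]) rotate([0, atan2(162, 720), 0]) cube([40, 32, 738]);


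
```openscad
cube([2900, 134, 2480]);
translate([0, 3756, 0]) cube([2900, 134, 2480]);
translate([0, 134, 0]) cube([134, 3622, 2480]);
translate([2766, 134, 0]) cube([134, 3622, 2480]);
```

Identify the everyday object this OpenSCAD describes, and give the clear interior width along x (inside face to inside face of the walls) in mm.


A house (or room) frame. The interior width is 2632 mm.

Four 2480 mm walls enclosing a rectangle with no floor or roof — a room or house frame. Outside width is 2900 mm and wall thickness is 134 mm, so the interior width is 2900 − 2 × 134 = 2632 mm.


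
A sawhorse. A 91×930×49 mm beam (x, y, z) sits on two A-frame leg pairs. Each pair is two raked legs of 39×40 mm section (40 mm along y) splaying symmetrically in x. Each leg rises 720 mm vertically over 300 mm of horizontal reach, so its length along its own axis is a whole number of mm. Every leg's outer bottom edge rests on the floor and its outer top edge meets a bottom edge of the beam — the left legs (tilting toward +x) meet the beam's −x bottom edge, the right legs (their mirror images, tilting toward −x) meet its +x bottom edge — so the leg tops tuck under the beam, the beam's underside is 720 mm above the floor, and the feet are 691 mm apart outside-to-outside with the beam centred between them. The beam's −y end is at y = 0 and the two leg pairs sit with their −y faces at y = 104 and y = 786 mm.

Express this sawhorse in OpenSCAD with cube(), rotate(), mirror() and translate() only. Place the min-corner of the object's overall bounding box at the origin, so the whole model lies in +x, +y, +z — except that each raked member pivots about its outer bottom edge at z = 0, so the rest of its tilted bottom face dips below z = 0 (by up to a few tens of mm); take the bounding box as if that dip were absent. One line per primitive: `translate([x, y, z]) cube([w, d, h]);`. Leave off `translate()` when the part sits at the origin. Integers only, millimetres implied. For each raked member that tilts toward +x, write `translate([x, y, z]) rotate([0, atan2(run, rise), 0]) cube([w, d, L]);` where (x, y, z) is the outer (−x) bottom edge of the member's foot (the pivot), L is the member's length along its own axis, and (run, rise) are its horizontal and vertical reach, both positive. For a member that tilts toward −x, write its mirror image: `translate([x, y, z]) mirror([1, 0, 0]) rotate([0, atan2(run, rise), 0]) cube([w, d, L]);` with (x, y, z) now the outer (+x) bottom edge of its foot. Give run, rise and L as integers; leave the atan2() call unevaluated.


translate([300, 0, 720]) cube([91, 930, 49]);
translate([0, 104, 0]) rotate([0, atan2(300, 720), 0]) cube([39, 40, 780]);
translate([691, 104, 0]) mirror([1, 0, 0]) rotate([0, atan2(300, 720), 0]) cube([39, 40, 780]);
translate([0, 786, 0]) rotate([0, atan2(300, 720), 0]) cube([39, 40, 780]);
translate([691, 786, 0]) mirror([1, 0, 0]) rotate([0, atan2(300, 720), 0]) cube([39, 40, 780]);


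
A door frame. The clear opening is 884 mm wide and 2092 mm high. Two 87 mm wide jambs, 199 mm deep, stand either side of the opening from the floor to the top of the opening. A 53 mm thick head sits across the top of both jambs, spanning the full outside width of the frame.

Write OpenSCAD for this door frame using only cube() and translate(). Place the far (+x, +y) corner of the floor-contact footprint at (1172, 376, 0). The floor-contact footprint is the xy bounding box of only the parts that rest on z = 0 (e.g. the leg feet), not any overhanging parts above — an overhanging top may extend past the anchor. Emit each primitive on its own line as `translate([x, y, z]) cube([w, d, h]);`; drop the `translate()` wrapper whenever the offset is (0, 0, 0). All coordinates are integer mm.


translate([114, 177, 0]) cube([87, 199, 2092]);
translate([1085, 177, 0]) cube([87, 199, 2092]);
translate([114, 177, 2092]) cube([1058, 199, 53]);


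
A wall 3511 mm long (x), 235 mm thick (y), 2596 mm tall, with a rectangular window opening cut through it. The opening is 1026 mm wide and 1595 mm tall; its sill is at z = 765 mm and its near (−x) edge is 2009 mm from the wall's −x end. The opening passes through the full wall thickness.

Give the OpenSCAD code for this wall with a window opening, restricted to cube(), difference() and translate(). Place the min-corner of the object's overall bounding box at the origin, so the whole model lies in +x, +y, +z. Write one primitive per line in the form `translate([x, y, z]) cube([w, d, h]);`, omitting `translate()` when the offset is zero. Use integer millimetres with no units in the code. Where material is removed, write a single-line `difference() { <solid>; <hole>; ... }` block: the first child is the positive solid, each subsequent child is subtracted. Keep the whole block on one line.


difference() { cube([3511, 235, 2596]); translate([2009, 0, 765]) cube([1026, 235, 1595]); }


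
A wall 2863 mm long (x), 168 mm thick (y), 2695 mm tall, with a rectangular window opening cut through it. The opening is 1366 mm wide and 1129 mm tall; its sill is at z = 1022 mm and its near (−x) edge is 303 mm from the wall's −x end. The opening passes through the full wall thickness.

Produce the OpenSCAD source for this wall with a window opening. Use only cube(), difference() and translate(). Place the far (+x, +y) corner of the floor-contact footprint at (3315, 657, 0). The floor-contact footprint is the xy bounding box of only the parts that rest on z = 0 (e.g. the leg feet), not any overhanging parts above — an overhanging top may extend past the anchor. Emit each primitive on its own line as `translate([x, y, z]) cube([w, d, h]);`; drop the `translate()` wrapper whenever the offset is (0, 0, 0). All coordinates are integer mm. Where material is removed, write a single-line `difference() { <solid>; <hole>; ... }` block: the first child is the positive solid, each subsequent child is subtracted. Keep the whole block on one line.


difference() { translate([452, 489, 0]) cube([2863, 168, 2695]); translate([755, 489, 1022]) cube([1366, 168, 1129]); }


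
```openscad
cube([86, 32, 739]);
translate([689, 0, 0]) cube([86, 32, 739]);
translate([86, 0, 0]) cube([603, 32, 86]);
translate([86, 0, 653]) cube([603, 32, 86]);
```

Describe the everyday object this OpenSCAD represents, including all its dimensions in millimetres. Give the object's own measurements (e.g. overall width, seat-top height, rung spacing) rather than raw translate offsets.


A rectangular picture frame lying in the x–z plane (depth along y). The opening is 603 mm wide (x) by 567 mm tall (z), surrounded by a border 86 mm wide on all four sides. The frame is 32 mm deep and is made of two full-height vertical stiles with two horizontal rails fitted between them.


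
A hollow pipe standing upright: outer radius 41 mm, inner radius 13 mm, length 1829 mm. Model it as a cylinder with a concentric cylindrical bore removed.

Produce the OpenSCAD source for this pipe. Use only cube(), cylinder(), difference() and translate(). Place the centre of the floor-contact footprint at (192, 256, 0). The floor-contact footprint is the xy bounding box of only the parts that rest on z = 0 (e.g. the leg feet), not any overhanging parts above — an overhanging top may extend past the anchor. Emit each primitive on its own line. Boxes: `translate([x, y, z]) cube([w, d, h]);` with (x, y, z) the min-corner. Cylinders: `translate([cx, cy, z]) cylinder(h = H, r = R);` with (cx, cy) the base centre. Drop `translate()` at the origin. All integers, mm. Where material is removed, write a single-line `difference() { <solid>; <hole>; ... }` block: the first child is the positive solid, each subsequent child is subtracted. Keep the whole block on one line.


difference() { translate([192, 256, 0]) cylinder(h = 1829, r = 41); translate([192, 256, 0]) cylinder(h = 1829, r = 13); }


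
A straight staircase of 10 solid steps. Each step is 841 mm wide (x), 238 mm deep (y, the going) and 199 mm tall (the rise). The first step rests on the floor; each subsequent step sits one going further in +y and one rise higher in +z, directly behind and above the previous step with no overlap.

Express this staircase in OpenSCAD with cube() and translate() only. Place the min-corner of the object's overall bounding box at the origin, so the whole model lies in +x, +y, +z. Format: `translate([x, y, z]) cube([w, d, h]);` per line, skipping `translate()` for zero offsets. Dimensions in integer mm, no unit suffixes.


cube([841, 238, 199]);
translate([0, 238, 199]) cube([841, 238, 199]);
translate([0, 476, 398]) cube([841, 238, 199]);
translate([0, 714, 597]) cube([841, 238, 199]);
translate([0, 952, 796]) cube([841, 238, 199]);
translate([0, 1190, 995]) cube([841, 238, 199]);
translate([0, 1428, 1194]) cube([841, 238, 199]);
translate([0, 1666, 1393]) cube([841, 238, 199]);
translate([0, 1904, 1592]) cube([841, 238, 199]);
translate([0, 2142, 1791]) cube([841, 238, 199]);


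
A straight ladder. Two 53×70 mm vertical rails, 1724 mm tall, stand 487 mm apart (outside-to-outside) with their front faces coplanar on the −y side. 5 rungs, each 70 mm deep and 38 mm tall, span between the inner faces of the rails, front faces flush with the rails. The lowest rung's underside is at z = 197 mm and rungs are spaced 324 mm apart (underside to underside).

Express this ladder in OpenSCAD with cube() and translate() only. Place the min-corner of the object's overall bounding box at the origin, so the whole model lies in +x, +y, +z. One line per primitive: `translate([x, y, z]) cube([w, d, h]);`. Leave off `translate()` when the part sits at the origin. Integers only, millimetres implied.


cube([53, 70, 1724]);
translate([434, 0, 0]) cube([53, 70, 1724]);
translate([53, 0, 197]) cube([381, 70, 38]);
translate([53, 0, 521]) cube([381, 70, 38]);
translate([53, 0, 845]) cube([381, 70, 38]);
translate([53, 0, 1169]) cube([381, 70, 38]);
translate([53, 0, 1493]) cube([381, 70, 38]);


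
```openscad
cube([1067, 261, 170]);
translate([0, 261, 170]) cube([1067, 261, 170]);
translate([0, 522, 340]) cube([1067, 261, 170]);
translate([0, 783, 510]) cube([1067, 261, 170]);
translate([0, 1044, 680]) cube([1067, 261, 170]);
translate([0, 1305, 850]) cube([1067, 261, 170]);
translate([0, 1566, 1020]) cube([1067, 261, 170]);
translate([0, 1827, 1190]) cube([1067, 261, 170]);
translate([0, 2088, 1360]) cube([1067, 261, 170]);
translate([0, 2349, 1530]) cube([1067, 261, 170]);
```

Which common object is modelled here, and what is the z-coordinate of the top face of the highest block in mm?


A staircase. The total rise is 1700 mm.

10 identical blocks, each offset up and back from the previous — a staircase. Each step is 170 mm tall and there are 10 of them, so the total rise is 10 × 170 = 1700 mm.


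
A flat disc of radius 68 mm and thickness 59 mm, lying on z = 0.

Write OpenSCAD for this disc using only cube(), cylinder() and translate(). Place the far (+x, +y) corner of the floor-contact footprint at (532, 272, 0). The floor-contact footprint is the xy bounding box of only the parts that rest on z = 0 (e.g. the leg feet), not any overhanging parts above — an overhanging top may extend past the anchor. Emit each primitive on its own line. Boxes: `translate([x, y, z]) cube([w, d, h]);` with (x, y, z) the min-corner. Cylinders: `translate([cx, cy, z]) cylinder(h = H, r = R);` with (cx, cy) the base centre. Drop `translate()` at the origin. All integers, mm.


translate([464, 204, 0]) cylinder(h = 59, r = 68);


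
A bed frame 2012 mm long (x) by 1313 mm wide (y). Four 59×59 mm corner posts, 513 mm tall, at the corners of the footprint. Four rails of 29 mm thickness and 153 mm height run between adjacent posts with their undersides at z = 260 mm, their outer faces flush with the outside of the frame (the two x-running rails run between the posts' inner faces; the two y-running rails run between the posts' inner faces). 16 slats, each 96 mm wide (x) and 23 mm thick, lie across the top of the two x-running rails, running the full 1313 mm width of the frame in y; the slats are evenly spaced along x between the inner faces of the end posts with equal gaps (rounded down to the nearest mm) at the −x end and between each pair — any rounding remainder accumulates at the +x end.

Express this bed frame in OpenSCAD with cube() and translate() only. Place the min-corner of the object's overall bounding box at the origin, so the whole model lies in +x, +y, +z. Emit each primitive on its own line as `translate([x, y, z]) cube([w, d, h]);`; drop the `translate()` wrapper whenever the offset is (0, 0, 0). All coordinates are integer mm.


// slat z = rail_z + rail_h = 260 + 153 = 413
// slat gap = ⌊(1894 − 16·96) / 17⌋ = 21
cube([59, 59, 513]);
translate([0, 1254, 0]) cube([59, 59, 513]);
translate([1953, 0, 0]) cube([59, 59, 513]);
translate([1953, 1254, 0]) cube([59, 59, 513]);
translate([59, 0, 260]) cube([1894, 29, 153]);
translate([59, 1284, 260]) cube([1894, 29, 153]);
translate([0, 59, 260]) cube([29, 1195, 153]);
translate([1983, 59, 260]) cube([29, 1195, 153]);
translate([80, 0, 413]) cube([96, 1313, 23]);
translate([197, 0, 413]) cube([96, 1313, 23]);
translate([314, 0, 413]) cube([96, 1313, 23]);
translate([431, 0, 413]) cube([96, 1313, 23]);
translate([548, 0, 413]) cube([96, 1313, 23]);
translate([665, 0, 413]) cube([96, 1313, 23]);
translate([782, 0, 413]) cube([96, 1313, 23]);
translate([899, 0, 413]) cube([96, 1313, 23]);
translate([1016, 0, 413]) cube([96, 1313, 23]);
translate([1133, 0, 413]) cube([96, 1313, 23]);
translate([1250, 0, 413]) cube([96, 1313, 23]);
translate([1367, 0, 413]) cube([96, 1313, 23]);
translate([1484, 0, 413]) cube([96, 1313, 23]);
translate([1601, 0, 413]) cube([96, 1313, 23]);
translate([1718, 0, 413]) cube([96, 1313, 23]);
translate([1835, 0, 413]) cube([96, 1313, 23]);


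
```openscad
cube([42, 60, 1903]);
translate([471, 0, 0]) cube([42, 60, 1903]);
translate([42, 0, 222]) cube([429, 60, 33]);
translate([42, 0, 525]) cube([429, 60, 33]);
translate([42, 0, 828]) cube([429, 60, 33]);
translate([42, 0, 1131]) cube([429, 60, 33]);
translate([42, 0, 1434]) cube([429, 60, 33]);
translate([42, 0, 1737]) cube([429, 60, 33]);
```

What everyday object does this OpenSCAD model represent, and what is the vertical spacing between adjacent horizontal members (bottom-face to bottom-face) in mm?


A ladder. The rung spacing is 303 mm.

Two tall 42×60 posts with 6 short bars between them — a ladder. Adjacent rungs sit at z = 222 and z = 525, so the spacing is 525 − 222 = 303 mm.


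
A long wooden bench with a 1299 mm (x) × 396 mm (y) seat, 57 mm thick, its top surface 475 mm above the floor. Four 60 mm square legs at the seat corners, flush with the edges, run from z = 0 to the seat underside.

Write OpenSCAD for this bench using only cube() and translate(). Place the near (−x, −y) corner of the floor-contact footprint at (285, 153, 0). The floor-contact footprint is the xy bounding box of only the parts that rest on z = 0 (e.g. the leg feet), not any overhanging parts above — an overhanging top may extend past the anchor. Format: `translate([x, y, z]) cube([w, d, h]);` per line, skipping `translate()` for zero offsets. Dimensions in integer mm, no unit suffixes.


translate([285, 153, 418]) cube([1299, 396, 57]);
translate([285, 153, 0]) cube([60, 60, 418]);
translate([285, 489, 0]) cube([60, 60, 418]);
translate([1524, 153, 0]) cube([60, 60, 418]);
translate([1524, 489, 0]) cube([60, 60, 418]);


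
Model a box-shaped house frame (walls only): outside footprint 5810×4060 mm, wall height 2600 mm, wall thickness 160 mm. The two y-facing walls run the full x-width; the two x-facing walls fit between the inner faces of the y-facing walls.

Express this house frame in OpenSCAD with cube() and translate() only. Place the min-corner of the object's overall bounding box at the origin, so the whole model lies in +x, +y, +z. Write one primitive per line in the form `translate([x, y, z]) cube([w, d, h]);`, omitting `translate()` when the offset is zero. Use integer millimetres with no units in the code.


cube([5810, 160, 2600]);
translate([0, 3900, 0]) cube([5810, 160, 2600]);
translate([0, 160, 0]) cube([160, 3740, 2600]);
translate([5650, 160, 0]) cube([160, 3740, 2600]);


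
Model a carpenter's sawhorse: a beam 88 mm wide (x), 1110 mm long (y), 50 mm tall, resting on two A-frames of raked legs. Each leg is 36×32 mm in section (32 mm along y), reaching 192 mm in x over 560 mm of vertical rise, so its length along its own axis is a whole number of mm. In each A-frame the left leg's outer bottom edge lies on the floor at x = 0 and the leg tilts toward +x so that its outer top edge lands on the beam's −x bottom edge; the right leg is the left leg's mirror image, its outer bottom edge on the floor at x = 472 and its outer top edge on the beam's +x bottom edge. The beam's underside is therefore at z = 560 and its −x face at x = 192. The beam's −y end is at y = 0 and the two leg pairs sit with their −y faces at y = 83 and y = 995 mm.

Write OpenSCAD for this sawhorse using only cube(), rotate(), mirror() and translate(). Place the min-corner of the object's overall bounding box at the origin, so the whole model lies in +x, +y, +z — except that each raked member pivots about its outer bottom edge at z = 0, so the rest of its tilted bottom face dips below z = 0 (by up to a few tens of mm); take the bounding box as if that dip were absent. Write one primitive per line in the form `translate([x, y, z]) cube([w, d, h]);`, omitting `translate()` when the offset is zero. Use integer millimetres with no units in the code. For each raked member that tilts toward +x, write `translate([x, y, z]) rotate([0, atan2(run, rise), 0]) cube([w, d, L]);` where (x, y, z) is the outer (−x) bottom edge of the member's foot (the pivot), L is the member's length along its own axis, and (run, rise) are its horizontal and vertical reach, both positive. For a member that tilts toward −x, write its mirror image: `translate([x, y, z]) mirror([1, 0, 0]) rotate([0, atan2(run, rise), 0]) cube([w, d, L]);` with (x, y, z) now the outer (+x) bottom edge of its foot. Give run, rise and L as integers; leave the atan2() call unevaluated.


translate([192, 0, 560]) cube([88, 1110, 50]);
translate([0, 83, 0]) rotate([0, atan2(192, 560), 0]) cube([36, 32, 592]);
translate([472, 83, 0]) mirror([1, 0, 0]) rotate([0, atan2(192, 560), 0]) cube([36, 32, 592]);
translate([0, 995, 0]) rotate([0, atan2(192, 560), 0]) cube([36, 32, 592]);
translate([472, 995, 0]) mirror([1, 0, 0]) rotate([0, atan2(192, 560), 0]) cube([36, 32, 592]);


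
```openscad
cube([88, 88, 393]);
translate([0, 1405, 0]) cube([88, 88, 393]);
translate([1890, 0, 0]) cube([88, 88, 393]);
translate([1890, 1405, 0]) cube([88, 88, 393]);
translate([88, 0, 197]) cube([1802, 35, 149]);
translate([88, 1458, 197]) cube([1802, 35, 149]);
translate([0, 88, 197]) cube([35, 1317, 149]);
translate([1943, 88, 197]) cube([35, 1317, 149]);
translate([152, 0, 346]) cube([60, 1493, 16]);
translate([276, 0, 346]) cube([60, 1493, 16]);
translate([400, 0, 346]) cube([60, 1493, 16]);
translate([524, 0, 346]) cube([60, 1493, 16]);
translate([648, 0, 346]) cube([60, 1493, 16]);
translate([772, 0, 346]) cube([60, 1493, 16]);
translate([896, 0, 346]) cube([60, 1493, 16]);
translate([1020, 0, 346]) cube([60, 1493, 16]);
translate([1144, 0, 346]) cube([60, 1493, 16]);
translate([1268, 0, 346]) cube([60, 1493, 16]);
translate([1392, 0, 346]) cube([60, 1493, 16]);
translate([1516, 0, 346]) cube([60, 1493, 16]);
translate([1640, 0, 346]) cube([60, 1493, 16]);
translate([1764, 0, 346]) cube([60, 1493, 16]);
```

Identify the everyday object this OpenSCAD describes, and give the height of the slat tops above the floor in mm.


A bed frame. The slat-top height is 362 mm.

Four posts, four rails, and a row of slats — a bed frame. Slats sit on the rails at z = 197 + 149 = 346; with slat thickness 16, the top is 362 mm.


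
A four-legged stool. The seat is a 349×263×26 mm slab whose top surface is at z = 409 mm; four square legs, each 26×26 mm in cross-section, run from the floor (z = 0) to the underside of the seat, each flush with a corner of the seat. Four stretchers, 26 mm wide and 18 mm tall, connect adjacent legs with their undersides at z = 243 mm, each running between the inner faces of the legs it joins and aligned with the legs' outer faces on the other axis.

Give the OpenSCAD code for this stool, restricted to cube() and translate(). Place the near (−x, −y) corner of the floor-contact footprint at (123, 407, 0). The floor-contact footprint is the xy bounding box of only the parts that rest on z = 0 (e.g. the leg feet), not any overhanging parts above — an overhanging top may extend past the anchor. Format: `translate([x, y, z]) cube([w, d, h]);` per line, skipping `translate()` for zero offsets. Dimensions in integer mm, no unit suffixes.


translate([123, 407, 383]) cube([349, 263, 26]);
translate([123, 407, 0]) cube([26, 26, 383]);
translate([446, 407, 0]) cube([26, 26, 383]);
translate([123, 644, 0]) cube([26, 26, 383]);
translate([446, 644, 0]) cube([26, 26, 383]);
translate([149, 407, 243]) cube([297, 26, 18]);
translate([149, 644, 243]) cube([297, 26, 18]);
translate([123, 433, 243]) cube([26, 211, 18]);
translate([446, 433, 243]) cube([26, 211, 18]);


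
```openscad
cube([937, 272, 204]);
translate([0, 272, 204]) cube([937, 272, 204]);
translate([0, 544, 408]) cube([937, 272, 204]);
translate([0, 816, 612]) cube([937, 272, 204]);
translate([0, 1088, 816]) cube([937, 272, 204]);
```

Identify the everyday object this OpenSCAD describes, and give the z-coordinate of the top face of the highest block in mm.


A staircase. The total rise is 1020 mm.

5 identical blocks, each offset up and back from the previous — a staircase. Each step is 204 mm tall and there are 5 of them, so the total rise is 5 × 204 = 1020 mm.


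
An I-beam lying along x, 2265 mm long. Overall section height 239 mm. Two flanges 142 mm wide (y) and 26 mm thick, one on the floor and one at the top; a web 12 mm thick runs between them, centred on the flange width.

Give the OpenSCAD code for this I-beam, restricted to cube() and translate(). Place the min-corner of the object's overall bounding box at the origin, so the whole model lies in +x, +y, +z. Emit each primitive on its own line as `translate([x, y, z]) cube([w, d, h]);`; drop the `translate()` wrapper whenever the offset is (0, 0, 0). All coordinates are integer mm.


cube([2265, 142, 26]);
translate([0, 65, 26]) cube([2265, 12, 187]);
translate([0, 0, 213]) cube([2265, 142, 26]);


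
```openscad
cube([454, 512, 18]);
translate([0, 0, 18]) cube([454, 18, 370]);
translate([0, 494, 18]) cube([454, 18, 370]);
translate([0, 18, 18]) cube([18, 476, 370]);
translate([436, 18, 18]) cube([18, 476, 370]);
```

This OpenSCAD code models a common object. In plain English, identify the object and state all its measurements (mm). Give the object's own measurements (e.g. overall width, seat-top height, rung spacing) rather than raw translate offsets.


An open-topped rectangular box: outside dimensions 454×512×388 mm, with a uniform wall and base thickness of 18 mm. The base is a full 454×512 slab on the floor; four walls sit on top of the base. The front and back walls (the −y and +y sides) span the full width; the two side walls fit between them.


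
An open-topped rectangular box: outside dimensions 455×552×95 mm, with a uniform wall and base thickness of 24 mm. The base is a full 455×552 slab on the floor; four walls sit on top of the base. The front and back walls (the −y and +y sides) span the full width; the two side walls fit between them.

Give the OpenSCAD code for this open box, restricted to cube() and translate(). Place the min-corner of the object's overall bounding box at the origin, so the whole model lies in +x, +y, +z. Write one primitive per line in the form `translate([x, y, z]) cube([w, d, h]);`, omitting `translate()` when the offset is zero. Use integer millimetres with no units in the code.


cube([455, 552, 24]);
translate([0, 0, 24]) cube([455, 24, 71]);
translate([0, 528, 24]) cube([455, 24, 71]);
translate([0, 24, 24]) cube([24, 504, 71]);
translate([431, 24, 24]) cube([24, 504, 71]);


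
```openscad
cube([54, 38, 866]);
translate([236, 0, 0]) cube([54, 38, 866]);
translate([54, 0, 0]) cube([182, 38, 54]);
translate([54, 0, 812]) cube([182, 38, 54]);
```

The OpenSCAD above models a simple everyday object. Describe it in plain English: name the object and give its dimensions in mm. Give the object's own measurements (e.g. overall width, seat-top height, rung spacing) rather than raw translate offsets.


A rectangular picture frame lying in the x–z plane (depth along y). The opening is 182 mm wide (x) by 758 mm tall (z), surrounded by a border 54 mm wide on all four sides. The frame is 38 mm deep and is made of two full-height vertical stiles with two horizontal rails fitted between them.


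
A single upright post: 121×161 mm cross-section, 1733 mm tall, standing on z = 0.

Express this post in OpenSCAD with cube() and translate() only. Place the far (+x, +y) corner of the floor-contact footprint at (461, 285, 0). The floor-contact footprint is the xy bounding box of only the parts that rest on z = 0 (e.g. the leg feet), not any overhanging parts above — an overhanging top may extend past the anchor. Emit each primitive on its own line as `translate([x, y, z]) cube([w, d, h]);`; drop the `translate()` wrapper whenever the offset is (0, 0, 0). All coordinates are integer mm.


translate([340, 124, 0]) cube([121, 161, 1733]);


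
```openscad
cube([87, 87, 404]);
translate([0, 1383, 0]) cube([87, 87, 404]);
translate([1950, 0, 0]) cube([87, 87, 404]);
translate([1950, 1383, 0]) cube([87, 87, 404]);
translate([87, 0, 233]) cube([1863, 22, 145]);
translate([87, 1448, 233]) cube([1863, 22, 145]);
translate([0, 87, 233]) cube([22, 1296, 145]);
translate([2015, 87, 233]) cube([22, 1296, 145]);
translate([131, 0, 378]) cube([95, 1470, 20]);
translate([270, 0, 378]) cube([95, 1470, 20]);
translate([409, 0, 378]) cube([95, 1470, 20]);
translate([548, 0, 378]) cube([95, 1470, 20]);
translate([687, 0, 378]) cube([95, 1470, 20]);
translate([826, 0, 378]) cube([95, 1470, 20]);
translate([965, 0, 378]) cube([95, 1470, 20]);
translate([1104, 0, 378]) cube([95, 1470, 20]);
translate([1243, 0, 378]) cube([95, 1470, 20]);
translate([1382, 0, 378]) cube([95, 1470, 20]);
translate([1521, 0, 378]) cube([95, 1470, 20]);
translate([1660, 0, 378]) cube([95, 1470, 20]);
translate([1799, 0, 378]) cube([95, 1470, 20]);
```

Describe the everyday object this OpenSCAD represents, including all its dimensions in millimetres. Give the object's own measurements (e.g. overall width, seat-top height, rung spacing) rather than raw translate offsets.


A bed frame 2037 mm long (x) by 1470 mm wide (y). Four 87×87 mm corner posts, 404 mm tall, at the corners of the footprint. Four rails of 22 mm thickness and 145 mm height run between adjacent posts with their undersides at z = 233 mm, their outer faces flush with the outside of the frame (the two x-running rails run between the posts' inner faces; the two y-running rails run between the posts' inner faces). 13 slats, each 95 mm wide (x) and 20 mm thick, lie across the top of the two x-running rails, running the full 1470 mm width of the frame in y; along x they sit between the end posts with a 44 mm gap after the −x posts and between neighbouring slats, leaving 56 mm before the +x posts.
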